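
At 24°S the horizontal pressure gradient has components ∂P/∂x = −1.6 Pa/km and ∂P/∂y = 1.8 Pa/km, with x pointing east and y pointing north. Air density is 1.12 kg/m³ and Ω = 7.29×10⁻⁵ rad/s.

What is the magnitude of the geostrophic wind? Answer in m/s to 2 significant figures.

Coriolis parameter at 24°S:
f = 2Ω sin φ = 2 × 7.29×10⁻⁵ × sin 24° = 5.93×10⁻⁵ s⁻¹
In the Southern Hemisphere f is negative: f = −5.93×10⁻⁵ s⁻¹.
Component geostrophic relations (x east, y north):
u_g = −(1/(fρ)) ∂P/∂y,  v_g = (1/(fρ)) ∂P/∂x
u_g = −(1.8×10⁻³)/(−5.93×10⁻⁵ × 1.12) = 27.1 m/s;  v_g = (−1.6×10⁻³)/(−5.93×10⁻⁵ × 1.12) = 24.1 m/s
|V_g| = √(u_g² + v_g²) = 36.3 m/s

36 m/s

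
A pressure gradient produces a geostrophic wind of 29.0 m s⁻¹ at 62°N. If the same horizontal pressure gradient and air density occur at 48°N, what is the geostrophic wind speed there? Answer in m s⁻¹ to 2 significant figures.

With the same pressure gradient and density, V_g ∝ 1/f ∝ 1/sin φ.
V₂ = V₁ · sin φ₁ / sin φ₂ = 29.0 × sin 62° / sin 48°
V₂ = 29.0 × 0.8829/0.7431 = 34 m s⁻¹

34 m s⁻¹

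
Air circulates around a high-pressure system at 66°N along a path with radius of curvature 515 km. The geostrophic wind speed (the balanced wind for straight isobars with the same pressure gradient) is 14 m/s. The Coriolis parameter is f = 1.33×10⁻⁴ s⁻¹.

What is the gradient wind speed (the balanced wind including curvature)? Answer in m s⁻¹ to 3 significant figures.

19.6 m s⁻¹

Around a high, pressure-gradient force acts outward with centrifugal, so Coriolis balances both:
fV = (1/ρ)|∂P/∂n| + V²/R  →  V² − fR·V + fR·V_g = 0
With fR = 1.33×10⁻⁴ × 515×10³ m = 68.5 m/s:
V = [fR − √((fR)² − 4 fR V_g)]/2 = [68.5 − √(68.5² − 4×68.5×14)]/2 = 19.6 m/s
Supergeostrophic (V > V_g = 14 m/s), as expected around a high.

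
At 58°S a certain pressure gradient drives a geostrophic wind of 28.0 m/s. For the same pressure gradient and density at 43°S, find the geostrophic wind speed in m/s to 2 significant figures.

35 m/s

With the same pressure gradient and density, V_g ∝ 1/f ∝ 1/sin φ.
V₂ = V₁ · sin φ₁ / sin φ₂ = 28.0 × sin 58° / sin 43°
V₂ = 28.0 × 0.8480/0.6820 = 35 m/s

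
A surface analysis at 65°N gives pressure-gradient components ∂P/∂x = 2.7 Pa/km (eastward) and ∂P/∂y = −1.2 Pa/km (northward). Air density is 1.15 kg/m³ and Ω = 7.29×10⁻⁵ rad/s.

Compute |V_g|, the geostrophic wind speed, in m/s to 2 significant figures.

Coriolis parameter at 65°N:
f = 2Ω sin φ = 2 × 7.29×10⁻⁵ × sin 65° = 1.32×10⁻⁴ s⁻¹
Component geostrophic relations (x east, y north):
u_g = −(1/(fρ)) ∂P/∂y,  v_g = (1/(fρ)) ∂P/∂x
u_g = −(−1.2×10⁻³)/(1.32×10⁻⁴ × 1.15) = 7.90 m/s;  v_g = (2.7×10⁻³)/(1.32×10⁻⁴ × 1.15) = 17.8 m/s
|V_g| = √(u_g² + v_g²) = 19.4 m/s

19 m/s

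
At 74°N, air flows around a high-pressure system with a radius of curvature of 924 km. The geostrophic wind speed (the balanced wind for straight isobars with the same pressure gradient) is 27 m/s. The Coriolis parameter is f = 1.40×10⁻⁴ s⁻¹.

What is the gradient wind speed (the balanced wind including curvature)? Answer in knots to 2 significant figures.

75 knots

Around a high, pressure-gradient force acts outward with centrifugal, so Coriolis balances both:
fV = (1/ρ)|∂P/∂n| + V²/R  →  V² − fR·V + fR·V_g = 0
With fR = 1.40×10⁻⁴ × 924×10³ m = 129 m/s:
V = [fR − √((fR)² − 4 fR V_g)]/2 = [129 − √(129² − 4×129×27)]/2 = 38.4 m/s
Supergeostrophic (V > V_g = 27 m/s), as expected around a high.
Converting: 38.4 m/s × 1.944 = 75 knots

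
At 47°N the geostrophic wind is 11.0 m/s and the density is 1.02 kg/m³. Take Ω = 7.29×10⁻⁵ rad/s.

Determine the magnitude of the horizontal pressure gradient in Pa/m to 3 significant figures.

1.20×10⁻³ Pa/m

Coriolis parameter at 47°N:
f = 2Ω sin φ = 2 × 7.29×10⁻⁵ × sin 47° = 1.07×10⁻⁴ s⁻¹
Geostrophic balance rearranged: |∂P/∂n| = f ρ V_g
|∂P/∂n| = 1.07×10⁻⁴ × 1.02 × 11.0 = 1.20×10⁻³ Pa/m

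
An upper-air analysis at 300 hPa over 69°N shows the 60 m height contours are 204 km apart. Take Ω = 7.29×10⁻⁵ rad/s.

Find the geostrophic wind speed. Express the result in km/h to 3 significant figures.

Coriolis parameter at 69°N:
f = 2Ω sin φ = 2 × 7.29×10⁻⁵ × sin 69° = 1.36×10⁻⁴ s⁻¹
Height gradient: |∂Z/∂n| = 60 m / 204000 m = 2.94×10⁻⁴
On a pressure surface, geostrophic balance gives V_g = (g/f)|∂Z/∂n|:
V_g = 9.81 × 2.94×10⁻⁴ / 1.36×10⁻⁴ = 21.2 m/s
Converting: 21.2 m/s × 3.6 = 76.3 km/h

76.3 km/h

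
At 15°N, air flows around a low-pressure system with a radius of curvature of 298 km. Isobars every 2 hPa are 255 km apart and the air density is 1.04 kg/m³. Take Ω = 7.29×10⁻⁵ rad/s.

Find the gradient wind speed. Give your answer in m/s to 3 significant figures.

Coriolis parameter at 15°N:
f = 2Ω sin φ = 2 × 7.29×10⁻⁵ × sin 15° = 3.77×10⁻⁵ s⁻¹
Pressure gradient: |∂P/∂n| = 200 Pa / 255000 m = 7.84×10⁻⁴ Pa/m
Geostrophic speed: V_g = |∂P/∂n|/(fρ) = 7.84×10⁻⁴/(3.77×10⁻⁵ × 1.04) = 20.0 m/s
Around a low, centrifugal force acts outward with Coriolis, so pressure-gradient force balances both:
(1/ρ)|∂P/∂n| = fV + V²/R  →  V² + fR·V − fR·V_g = 0
With fR = 3.77×10⁻⁵ × 298×10³ m = 11.2 m/s:
V = [−fR + √((fR)² + 4 fR V_g)]/2 = [−11.2 + √(11.2² + 4×11.2×20)]/2 = 10.4 m/s
Subgeostrophic (V < V_g = 20 m/s), as expected around a low.

10.4 m/s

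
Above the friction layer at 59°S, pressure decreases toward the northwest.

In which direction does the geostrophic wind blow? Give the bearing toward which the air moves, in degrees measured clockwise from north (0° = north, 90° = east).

225°

The pressure-gradient force points toward the northwest (bearing 315°).
Geostrophic balance: in the Southern Hemisphere the Coriolis force deflects motion to the left, so the geostrophic wind blows 90° to the left of the pressure-gradient force (low pressure on the right).
Rotating 315° by 90° counterclockwise gives 225° — the wind blows toward the southwest.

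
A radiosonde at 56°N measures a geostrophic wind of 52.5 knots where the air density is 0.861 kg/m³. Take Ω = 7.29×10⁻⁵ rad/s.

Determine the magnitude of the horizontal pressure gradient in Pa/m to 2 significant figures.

2.8×10⁻³ Pa/m

Coriolis parameter at 56°N:
f = 2Ω sin φ = 2 × 7.29×10⁻⁵ × sin 56° = 1.21×10⁻⁴ s⁻¹
Wind speed in SI: 52.5 knots = 27.0 m/s
Geostrophic balance rearranged: |∂P/∂n| = f ρ V_g
|∂P/∂n| = 1.21×10⁻⁴ × 0.861 × 27.0 = 2.81×10⁻³ Pa/m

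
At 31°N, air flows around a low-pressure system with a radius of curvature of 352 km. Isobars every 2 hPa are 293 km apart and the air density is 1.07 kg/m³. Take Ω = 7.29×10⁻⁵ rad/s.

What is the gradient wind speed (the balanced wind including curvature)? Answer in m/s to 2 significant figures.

Coriolis parameter at 31°N:
f = 2Ω sin φ = 2 × 7.29×10⁻⁵ × sin 31° = 7.51×10⁻⁵ s⁻¹
Pressure gradient: |∂P/∂n| = 200 Pa / 293000 m = 6.83×10⁻⁴ Pa/m
Geostrophic speed: V_g = |∂P/∂n|/(fρ) = 6.83×10⁻⁴/(7.51×10⁻⁵ × 1.07) = 8.50 m/s
Around a low, centrifugal force acts outward with Coriolis, so pressure-gradient force balances both:
(1/ρ)|∂P/∂n| = fV + V²/R  →  V² + fR·V − fR·V_g = 0
With fR = 7.51×10⁻⁵ × 352×10³ m = 26.4 m/s:
V = [−fR + √((fR)² + 4 fR V_g)]/2 = [−26.4 + √(26.4² + 4×26.4×8.5)]/2 = 6.76 m/s
Subgeostrophic (V < V_g = 8.5 m/s), as expected around a low.

6.8 m/s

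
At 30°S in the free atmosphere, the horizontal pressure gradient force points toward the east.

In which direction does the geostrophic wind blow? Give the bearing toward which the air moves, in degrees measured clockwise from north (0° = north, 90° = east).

000°

The pressure-gradient force points toward the east (bearing 090°).
Geostrophic balance: in the Southern Hemisphere the Coriolis force deflects motion to the left, so the geostrophic wind blows 90° to the left of the pressure-gradient force (low pressure on the right).
Rotating 090° by 90° counterclockwise gives 000° — the wind blows toward the north.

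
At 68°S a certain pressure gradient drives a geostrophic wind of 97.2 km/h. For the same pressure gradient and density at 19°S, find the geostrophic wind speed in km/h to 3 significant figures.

With the same pressure gradient and density, V_g ∝ 1/f ∝ 1/sin φ.
V₂ = V₁ · sin φ₁ / sin φ₂ = 97.2 × sin 68° / sin 19°
V₂ = 97.2 × 0.9272/0.3256 = 277 km/h

277 km/h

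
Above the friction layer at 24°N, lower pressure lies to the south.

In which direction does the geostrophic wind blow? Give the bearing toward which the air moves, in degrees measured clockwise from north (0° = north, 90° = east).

The pressure-gradient force points toward the south (bearing 180°).
Geostrophic balance: in the Northern Hemisphere the Coriolis force deflects motion to the right, so the geostrophic wind blows 90° to the right of the pressure-gradient force (low pressure on the left).
Rotating 180° by 90° clockwise gives 270° — the wind blows toward the west.

270°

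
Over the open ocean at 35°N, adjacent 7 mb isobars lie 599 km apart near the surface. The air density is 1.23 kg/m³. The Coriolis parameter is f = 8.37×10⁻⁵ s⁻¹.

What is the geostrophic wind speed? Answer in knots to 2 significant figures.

22 knots

Pressure gradient: |∂P/∂n| = 700 Pa / 599000 m = 1.17×10⁻³ Pa/m
Geostrophic balance (pressure-gradient force = Coriolis force):
V_g = (1/(fρ)) |∂P/∂n| = 1.17×10⁻³ / (8.37×10⁻⁵ × 1.23) = 11.4 m/s
Converting: 11.4 m/s × 1.944 = 22 knots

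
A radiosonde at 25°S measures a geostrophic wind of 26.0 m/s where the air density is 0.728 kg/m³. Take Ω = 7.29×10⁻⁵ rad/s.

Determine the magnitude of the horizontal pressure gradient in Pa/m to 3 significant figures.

1.17×10⁻³ Pa/m

Coriolis parameter at 25°S:
f = 2Ω sin φ = 2 × 7.29×10⁻⁵ × sin 25° = 6.16×10⁻⁵ s⁻¹
Geostrophic balance rearranged: |∂P/∂n| = f ρ V_g
|∂P/∂n| = 6.16×10⁻⁵ × 0.728 × 26.0 = 1.17×10⁻³ Pa/m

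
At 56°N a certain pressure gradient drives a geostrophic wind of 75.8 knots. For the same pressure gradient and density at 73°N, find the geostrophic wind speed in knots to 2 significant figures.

66 knots

With the same pressure gradient and density, V_g ∝ 1/f ∝ 1/sin φ.
V₂ = V₁ · sin φ₁ / sin φ₂ = 75.8 × sin 56° / sin 73°
V₂ = 75.8 × 0.8290/0.9563 = 66 knots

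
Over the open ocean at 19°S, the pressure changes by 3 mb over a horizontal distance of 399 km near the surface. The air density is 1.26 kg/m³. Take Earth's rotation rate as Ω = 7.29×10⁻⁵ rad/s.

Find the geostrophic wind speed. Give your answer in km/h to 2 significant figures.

Coriolis parameter at 19°S:
f = 2Ω sin φ = 2 × 7.29×10⁻⁵ × sin 19° = 4.75×10⁻⁵ s⁻¹
Pressure gradient: |∂P/∂n| = 300 Pa / 399000 m = 7.52×10⁻⁴ Pa/m
Geostrophic balance (pressure-gradient force = Coriolis force):
V_g = (1/(fρ)) |∂P/∂n| = 7.52×10⁻⁴ / (4.75×10⁻⁵ × 1.26) = 12.6 m/s
Converting: 12.6 m/s × 3.6 = 45 km/h

45 km/h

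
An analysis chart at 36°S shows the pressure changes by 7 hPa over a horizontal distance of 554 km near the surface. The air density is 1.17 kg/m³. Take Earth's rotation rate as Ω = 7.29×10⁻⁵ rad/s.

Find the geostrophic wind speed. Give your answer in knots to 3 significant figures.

Coriolis parameter at 36°S:
f = 2Ω sin φ = 2 × 7.29×10⁻⁵ × sin 36° = 8.57×10⁻⁵ s⁻¹
Pressure gradient: |∂P/∂n| = 700 Pa / 554000 m = 1.26×10⁻³ Pa/m
Geostrophic balance (pressure-gradient force = Coriolis force):
V_g = (1/(fρ)) |∂P/∂n| = 1.26×10⁻³ / (8.57×10⁻⁵ × 1.17) = 12.6 m/s
Converting: 12.6 m/s × 1.944 = 24.5 knots

24.5 knots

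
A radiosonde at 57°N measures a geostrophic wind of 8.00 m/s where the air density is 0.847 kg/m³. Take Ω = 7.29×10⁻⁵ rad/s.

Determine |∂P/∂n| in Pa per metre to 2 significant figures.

Coriolis parameter at 57°N:
f = 2Ω sin φ = 2 × 7.29×10⁻⁵ × sin 57° = 1.22×10⁻⁴ s⁻¹
Geostrophic balance rearranged: |∂P/∂n| = f ρ V_g
|∂P/∂n| = 1.22×10⁻⁴ × 0.847 × 8.00 = 8.29×10⁻⁴ Pa/m

8.3×10⁻⁴ Pa/m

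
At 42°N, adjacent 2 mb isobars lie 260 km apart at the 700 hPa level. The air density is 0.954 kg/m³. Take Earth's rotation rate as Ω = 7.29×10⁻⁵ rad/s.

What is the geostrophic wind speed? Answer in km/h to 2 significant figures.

Coriolis parameter at 42°N:
f = 2Ω sin φ = 2 × 7.29×10⁻⁵ × sin 42° = 9.76×10⁻⁵ s⁻¹
Pressure gradient: |∂P/∂n| = 200 Pa / 260000 m = 7.69×10⁻⁴ Pa/m
Geostrophic balance (pressure-gradient force = Coriolis force):
V_g = (1/(fρ)) |∂P/∂n| = 7.69×10⁻⁴ / (9.76×10⁻⁵ × 0.954) = 8.26 m/s
Converting: 8.26 m/s × 3.6 = 30 km/h

30 km/h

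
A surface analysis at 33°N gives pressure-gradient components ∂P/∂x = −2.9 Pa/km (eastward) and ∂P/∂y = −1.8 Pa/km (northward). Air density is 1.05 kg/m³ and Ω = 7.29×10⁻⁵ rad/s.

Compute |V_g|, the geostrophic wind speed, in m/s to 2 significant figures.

Coriolis parameter at 33°N:
f = 2Ω sin φ = 2 × 7.29×10⁻⁵ × sin 33° = 7.94×10⁻⁵ s⁻¹
Component geostrophic relations (x east, y north):
u_g = −(1/(fρ)) ∂P/∂y,  v_g = (1/(fρ)) ∂P/∂x
u_g = −(−1.8×10⁻³)/(7.94×10⁻⁵ × 1.05) = 21.6 m/s;  v_g = (−2.9×10⁻³)/(7.94×10⁻⁵ × 1.05) = −34.8 m/s
|V_g| = √(u_g² + v_g²) = 40.9 m/s

41 m/s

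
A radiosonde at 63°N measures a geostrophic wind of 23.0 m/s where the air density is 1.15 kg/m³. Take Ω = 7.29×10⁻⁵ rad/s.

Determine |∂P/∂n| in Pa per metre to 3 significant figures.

Coriolis parameter at 63°N:
f = 2Ω sin φ = 2 × 7.29×10⁻⁵ × sin 63° = 1.30×10⁻⁴ s⁻¹
Geostrophic balance rearranged: |∂P/∂n| = f ρ V_g
|∂P/∂n| = 1.30×10⁻⁴ × 1.15 × 23.0 = 3.44×10⁻³ Pa/m

3.44×10⁻³ Pa/m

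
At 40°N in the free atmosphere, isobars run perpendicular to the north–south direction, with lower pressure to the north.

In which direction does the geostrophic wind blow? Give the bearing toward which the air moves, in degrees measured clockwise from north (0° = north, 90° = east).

The pressure-gradient force points toward the north (bearing 000°).
Geostrophic balance: in the Northern Hemisphere the Coriolis force deflects motion to the right, so the geostrophic wind blows 90° to the right of the pressure-gradient force (low pressure on the left).
Rotating 000° by 90° clockwise gives 090° — the wind blows toward the east.

090°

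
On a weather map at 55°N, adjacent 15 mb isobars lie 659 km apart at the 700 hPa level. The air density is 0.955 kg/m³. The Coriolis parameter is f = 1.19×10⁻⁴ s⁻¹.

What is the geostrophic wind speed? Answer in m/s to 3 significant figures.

20.0 m/s

Pressure gradient: |∂P/∂n| = 1500 Pa / 659000 m = 2.28×10⁻³ Pa/m
Geostrophic balance (pressure-gradient force = Coriolis force):
V_g = (1/(fρ)) |∂P/∂n| = 2.28×10⁻³ / (1.19×10⁻⁴ × 0.955) = 20.0 m/s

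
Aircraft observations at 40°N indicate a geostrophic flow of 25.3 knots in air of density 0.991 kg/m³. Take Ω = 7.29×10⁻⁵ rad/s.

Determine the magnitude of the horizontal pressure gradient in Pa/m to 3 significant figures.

1.21×10⁻³ Pa/m

Coriolis parameter at 40°N:
f = 2Ω sin φ = 2 × 7.29×10⁻⁵ × sin 40° = 9.37×10⁻⁵ s⁻¹
Wind speed in SI: 25.3 knots = 13.0 m/s
Geostrophic balance rearranged: |∂P/∂n| = f ρ V_g
|∂P/∂n| = 9.37×10⁻⁵ × 0.991 × 13.0 = 1.21×10⁻³ Pa/m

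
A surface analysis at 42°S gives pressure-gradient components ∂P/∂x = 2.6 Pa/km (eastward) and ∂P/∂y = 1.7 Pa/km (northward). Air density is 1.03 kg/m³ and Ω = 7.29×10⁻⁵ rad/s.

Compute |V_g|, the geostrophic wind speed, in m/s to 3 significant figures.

30.9 m/s

Coriolis parameter at 42°S:
f = 2Ω sin φ = 2 × 7.29×10⁻⁵ × sin 42° = 9.76×10⁻⁵ s⁻¹
In the Southern Hemisphere f is negative: f = −9.76×10⁻⁵ s⁻¹.
Component geostrophic relations (x east, y north):
u_g = −(1/(fρ)) ∂P/∂y,  v_g = (1/(fρ)) ∂P/∂x
u_g = −(1.7×10⁻³)/(−9.76×10⁻⁵ × 1.03) = 16.9 m/s;  v_g = (2.6×10⁻³)/(−9.76×10⁻⁵ × 1.03) = −25.9 m/s
|V_g| = √(u_g² + v_g²) = 30.9 m/s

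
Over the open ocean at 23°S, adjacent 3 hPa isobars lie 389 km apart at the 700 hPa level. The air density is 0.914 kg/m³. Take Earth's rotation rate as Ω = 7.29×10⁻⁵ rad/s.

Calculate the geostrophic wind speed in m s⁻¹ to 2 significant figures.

15 m s⁻¹

Coriolis parameter at 23°S:
f = 2Ω sin φ = 2 × 7.29×10⁻⁵ × sin 23° = 5.70×10⁻⁵ s⁻¹
Pressure gradient: |∂P/∂n| = 300 Pa / 389000 m = 7.71×10⁻⁴ Pa/m
Geostrophic balance (pressure-gradient force = Coriolis force):
V_g = (1/(fρ)) |∂P/∂n| = 7.71×10⁻⁴ / (5.70×10⁻⁵ × 0.914) = 14.8 m/s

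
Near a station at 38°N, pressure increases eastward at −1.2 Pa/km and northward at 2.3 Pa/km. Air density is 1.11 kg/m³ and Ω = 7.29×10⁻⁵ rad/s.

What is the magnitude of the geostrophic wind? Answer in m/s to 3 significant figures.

Coriolis parameter at 38°N:
f = 2Ω sin φ = 2 × 7.29×10⁻⁵ × sin 38° = 8.98×10⁻⁵ s⁻¹
Component geostrophic relations (x east, y north):
u_g = −(1/(fρ)) ∂P/∂y,  v_g = (1/(fρ)) ∂P/∂x
u_g = −(2.3×10⁻³)/(8.98×10⁻⁵ × 1.11) = −23.1 m/s;  v_g = (−1.2×10⁻³)/(8.98×10⁻⁵ × 1.11) = −12.0 m/s
|V_g| = √(u_g² + v_g²) = 26.0 m/s

26.0 m/s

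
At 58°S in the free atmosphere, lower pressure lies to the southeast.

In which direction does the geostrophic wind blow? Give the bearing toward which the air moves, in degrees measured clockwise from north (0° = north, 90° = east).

045°

The pressure-gradient force points toward the southeast (bearing 135°).
Geostrophic balance: in the Southern Hemisphere the Coriolis force deflects motion to the left, so the geostrophic wind blows 90° to the left of the pressure-gradient force (low pressure on the right).
Rotating 135° by 90° counterclockwise gives 045° — the wind blows toward the northeast.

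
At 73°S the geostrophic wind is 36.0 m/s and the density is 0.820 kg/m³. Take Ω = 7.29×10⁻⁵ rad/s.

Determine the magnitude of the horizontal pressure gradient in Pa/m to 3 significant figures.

Coriolis parameter at 73°S:
f = 2Ω sin φ = 2 × 7.29×10⁻⁵ × sin 73° = 1.39×10⁻⁴ s⁻¹
Geostrophic balance rearranged: |∂P/∂n| = f ρ V_g
|∂P/∂n| = 1.39×10⁻⁴ × 0.820 × 36.0 = 4.12×10⁻³ Pa/m

4.12×10⁻³ Pa/m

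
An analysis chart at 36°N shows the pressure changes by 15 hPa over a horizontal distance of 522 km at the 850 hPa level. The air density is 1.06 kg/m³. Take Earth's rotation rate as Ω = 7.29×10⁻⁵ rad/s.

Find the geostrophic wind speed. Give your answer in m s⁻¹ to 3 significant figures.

Coriolis parameter at 36°N:
f = 2Ω sin φ = 2 × 7.29×10⁻⁵ × sin 36° = 8.57×10⁻⁵ s⁻¹
Pressure gradient: |∂P/∂n| = 1500 Pa / 522000 m = 2.87×10⁻³ Pa/m
Geostrophic balance (pressure-gradient force = Coriolis force):
V_g = (1/(fρ)) |∂P/∂n| = 2.87×10⁻³ / (8.57×10⁻⁵ × 1.06) = 31.6 m/s

31.6 m s⁻¹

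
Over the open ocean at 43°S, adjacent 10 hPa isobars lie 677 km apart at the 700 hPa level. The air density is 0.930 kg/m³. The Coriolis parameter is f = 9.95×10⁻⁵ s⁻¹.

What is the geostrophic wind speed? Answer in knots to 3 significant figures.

Pressure gradient: |∂P/∂n| = 1000 Pa / 677000 m = 1.48×10⁻³ Pa/m
Geostrophic balance (pressure-gradient force = Coriolis force):
V_g = (1/(fρ)) |∂P/∂n| = 1.48×10⁻³ / (9.95×10⁻⁵ × 0.930) = 16.0 m/s
Converting: 16.0 m/s × 1.944 = 31.0 knots

31.0 knots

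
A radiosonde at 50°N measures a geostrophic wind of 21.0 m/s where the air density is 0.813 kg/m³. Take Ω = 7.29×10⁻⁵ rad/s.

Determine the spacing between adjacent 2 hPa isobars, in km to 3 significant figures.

105 km

Coriolis parameter at 50°N:
f = 2Ω sin φ = 2 × 7.29×10⁻⁵ × sin 50° = 1.12×10⁻⁴ s⁻¹
Geostrophic balance rearranged: |∂P/∂n| = f ρ V_g
|∂P/∂n| = 1.12×10⁻⁴ × 0.813 × 21.0 = 1.91×10⁻³ Pa/m
Isobar spacing: Δn = ΔP/|∂P/∂n| = 200 Pa / 1.91×10⁻³ Pa/m = 104884 m ≈ 105 km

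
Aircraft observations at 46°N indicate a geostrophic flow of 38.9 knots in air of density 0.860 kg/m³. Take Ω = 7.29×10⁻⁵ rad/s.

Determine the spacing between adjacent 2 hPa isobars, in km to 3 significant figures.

111 km

Coriolis parameter at 46°N:
f = 2Ω sin φ = 2 × 7.29×10⁻⁵ × sin 46° = 1.05×10⁻⁴ s⁻¹
Wind speed in SI: 38.9 knots = 20.0 m/s
Geostrophic balance rearranged: |∂P/∂n| = f ρ V_g
|∂P/∂n| = 1.05×10⁻⁴ × 0.860 × 20.0 = 1.81×10⁻³ Pa/m
Isobar spacing: Δn = ΔP/|∂P/∂n| = 200 Pa / 1.81×10⁻³ Pa/m = 110803 m ≈ 111 km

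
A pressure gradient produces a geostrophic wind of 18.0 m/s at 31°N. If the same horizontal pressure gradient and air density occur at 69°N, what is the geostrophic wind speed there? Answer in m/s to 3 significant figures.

With the same pressure gradient and density, V_g ∝ 1/f ∝ 1/sin φ.
V₂ = V₁ · sin φ₁ / sin φ₂ = 18.0 × sin 31° / sin 69°
V₂ = 18.0 × 0.5150/0.9336 = 9.93 m/s

9.93 m/s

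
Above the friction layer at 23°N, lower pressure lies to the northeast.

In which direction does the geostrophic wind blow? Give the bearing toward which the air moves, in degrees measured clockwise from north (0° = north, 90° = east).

135°

The pressure-gradient force points toward the northeast (bearing 045°).
Geostrophic balance: in the Northern Hemisphere the Coriolis force deflects motion to the right, so the geostrophic wind blows 90° to the right of the pressure-gradient force (low pressure on the left).
Rotating 045° by 90° clockwise gives 135° — the wind blows toward the southeast.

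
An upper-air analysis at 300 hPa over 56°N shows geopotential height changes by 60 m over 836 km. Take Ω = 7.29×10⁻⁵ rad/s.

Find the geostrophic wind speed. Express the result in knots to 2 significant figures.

Coriolis parameter at 56°N:
f = 2Ω sin φ = 2 × 7.29×10⁻⁵ × sin 56° = 1.21×10⁻⁴ s⁻¹
Height gradient: |∂Z/∂n| = 60 m / 836000 m = 7.18×10⁻⁵
On a pressure surface, geostrophic balance gives V_g = (g/f)|∂Z/∂n|:
V_g = 9.81 × 7.18×10⁻⁵ / 1.21×10⁻⁴ = 5.82 m/s
Converting: 5.82 m/s × 1.944 = 11 knots

11 knots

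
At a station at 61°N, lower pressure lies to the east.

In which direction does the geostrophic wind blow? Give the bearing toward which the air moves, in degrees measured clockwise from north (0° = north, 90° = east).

The pressure-gradient force points toward the east (bearing 090°).
Geostrophic balance: in the Northern Hemisphere the Coriolis force deflects motion to the right, so the geostrophic wind blows 90° to the right of the pressure-gradient force (low pressure on the left).
Rotating 090° by 90° clockwise gives 180° — the wind blows toward the south.

180°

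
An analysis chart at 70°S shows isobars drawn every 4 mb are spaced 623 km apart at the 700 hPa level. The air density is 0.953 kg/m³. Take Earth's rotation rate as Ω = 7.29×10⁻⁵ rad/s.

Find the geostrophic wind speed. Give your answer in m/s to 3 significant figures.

Coriolis parameter at 70°S:
f = 2Ω sin φ = 2 × 7.29×10⁻⁵ × sin 70° = 1.37×10⁻⁴ s⁻¹
Pressure gradient: |∂P/∂n| = 400 Pa / 623000 m = 6.42×10⁻⁴ Pa/m
Geostrophic balance (pressure-gradient force = Coriolis force):
V_g = (1/(fρ)) |∂P/∂n| = 6.42×10⁻⁴ / (1.37×10⁻⁴ × 0.953) = 4.92 m/s

4.92 m/s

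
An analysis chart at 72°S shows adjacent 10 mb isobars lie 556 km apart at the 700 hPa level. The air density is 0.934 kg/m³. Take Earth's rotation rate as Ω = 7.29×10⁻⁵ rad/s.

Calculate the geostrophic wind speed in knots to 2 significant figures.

27 knots

Coriolis parameter at 72°S:
f = 2Ω sin φ = 2 × 7.29×10⁻⁵ × sin 72° = 1.39×10⁻⁴ s⁻¹
Pressure gradient: |∂P/∂n| = 1000 Pa / 556000 m = 1.80×10⁻³ Pa/m
Geostrophic balance (pressure-gradient force = Coriolis force):
V_g = (1/(fρ)) |∂P/∂n| = 1.80×10⁻³ / (1.39×10⁻⁴ × 0.934) = 13.9 m/s
Converting: 13.9 m/s × 1.944 = 27 knots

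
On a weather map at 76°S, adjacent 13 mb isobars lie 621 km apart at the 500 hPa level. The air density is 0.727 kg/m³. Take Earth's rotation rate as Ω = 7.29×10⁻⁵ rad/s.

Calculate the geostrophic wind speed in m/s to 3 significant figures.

Coriolis parameter at 76°S:
f = 2Ω sin φ = 2 × 7.29×10⁻⁵ × sin 76° = 1.41×10⁻⁴ s⁻¹
Pressure gradient: |∂P/∂n| = 1300 Pa / 621000 m = 2.09×10⁻³ Pa/m
Geostrophic balance (pressure-gradient force = Coriolis force):
V_g = (1/(fρ)) |∂P/∂n| = 2.09×10⁻³ / (1.41×10⁻⁴ × 0.727) = 20.4 m/s

20.4 m/s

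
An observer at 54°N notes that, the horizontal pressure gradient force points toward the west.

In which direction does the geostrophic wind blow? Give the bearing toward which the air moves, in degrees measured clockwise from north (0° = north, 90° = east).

000°

The pressure-gradient force points toward the west (bearing 270°).
Geostrophic balance: in the Northern Hemisphere the Coriolis force deflects motion to the right, so the geostrophic wind blows 90° to the right of the pressure-gradient force (low pressure on the left).
Rotating 270° by 90° clockwise gives 000° — the wind blows toward the north.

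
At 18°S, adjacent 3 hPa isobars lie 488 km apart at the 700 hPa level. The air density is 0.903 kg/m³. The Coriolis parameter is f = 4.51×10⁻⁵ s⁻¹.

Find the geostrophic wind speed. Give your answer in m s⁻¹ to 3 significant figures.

15.1 m s⁻¹

Pressure gradient: |∂P/∂n| = 300 Pa / 488000 m = 6.15×10⁻⁴ Pa/m
Geostrophic balance (pressure-gradient force = Coriolis force):
V_g = (1/(fρ)) |∂P/∂n| = 6.15×10⁻⁴ / (4.51×10⁻⁵ × 0.903) = 15.1 m/s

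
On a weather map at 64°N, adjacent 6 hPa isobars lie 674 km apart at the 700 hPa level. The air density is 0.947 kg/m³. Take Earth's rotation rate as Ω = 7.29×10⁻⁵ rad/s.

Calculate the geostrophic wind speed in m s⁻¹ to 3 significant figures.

Coriolis parameter at 64°N:
f = 2Ω sin φ = 2 × 7.29×10⁻⁵ × sin 64° = 1.31×10⁻⁴ s⁻¹
Pressure gradient: |∂P/∂n| = 600 Pa / 674000 m = 8.90×10⁻⁴ Pa/m
Geostrophic balance (pressure-gradient force = Coriolis force):
V_g = (1/(fρ)) |∂P/∂n| = 8.90×10⁻⁴ / (1.31×10⁻⁴ × 0.947) = 7.17 m/s

7.17 m s⁻¹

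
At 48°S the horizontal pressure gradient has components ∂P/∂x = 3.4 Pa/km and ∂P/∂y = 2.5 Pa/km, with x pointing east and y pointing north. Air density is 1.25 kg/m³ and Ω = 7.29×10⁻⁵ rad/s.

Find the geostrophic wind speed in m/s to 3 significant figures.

31.2 m/s

Coriolis parameter at 48°S:
f = 2Ω sin φ = 2 × 7.29×10⁻⁵ × sin 48° = 1.08×10⁻⁴ s⁻¹
In the Southern Hemisphere f is negative: f = −1.08×10⁻⁴ s⁻¹.
Component geostrophic relations (x east, y north):
u_g = −(1/(fρ)) ∂P/∂y,  v_g = (1/(fρ)) ∂P/∂x
u_g = −(2.5×10⁻³)/(−1.08×10⁻⁴ × 1.25) = 18.5 m/s;  v_g = (3.4×10⁻³)/(−1.08×10⁻⁴ × 1.25) = −25.1 m/s
|V_g| = √(u_g² + v_g²) = 31.2 m/s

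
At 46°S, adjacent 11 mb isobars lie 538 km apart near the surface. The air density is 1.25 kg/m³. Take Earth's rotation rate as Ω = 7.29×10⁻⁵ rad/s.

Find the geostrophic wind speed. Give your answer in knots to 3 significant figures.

Coriolis parameter at 46°S:
f = 2Ω sin φ = 2 × 7.29×10⁻⁵ × sin 46° = 1.05×10⁻⁴ s⁻¹
Pressure gradient: |∂P/∂n| = 1100 Pa / 538000 m = 2.04×10⁻³ Pa/m
Geostrophic balance (pressure-gradient force = Coriolis force):
V_g = (1/(fρ)) |∂P/∂n| = 2.04×10⁻³ / (1.05×10⁻⁴ × 1.25) = 15.6 m/s
Converting: 15.6 m/s × 1.944 = 30.3 knots

30.3 knots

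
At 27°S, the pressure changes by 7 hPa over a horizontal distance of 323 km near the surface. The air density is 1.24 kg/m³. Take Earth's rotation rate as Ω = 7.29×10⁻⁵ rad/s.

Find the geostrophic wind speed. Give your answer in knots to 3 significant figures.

Coriolis parameter at 27°S:
f = 2Ω sin φ = 2 × 7.29×10⁻⁵ × sin 27° = 6.62×10⁻⁵ s⁻¹
Pressure gradient: |∂P/∂n| = 700 Pa / 323000 m = 2.17×10⁻³ Pa/m
Geostrophic balance (pressure-gradient force = Coriolis force):
V_g = (1/(fρ)) |∂P/∂n| = 2.17×10⁻³ / (6.62×10⁻⁵ × 1.24) = 26.4 m/s
Converting: 26.4 m/s × 1.944 = 51.3 knots

51.3 knots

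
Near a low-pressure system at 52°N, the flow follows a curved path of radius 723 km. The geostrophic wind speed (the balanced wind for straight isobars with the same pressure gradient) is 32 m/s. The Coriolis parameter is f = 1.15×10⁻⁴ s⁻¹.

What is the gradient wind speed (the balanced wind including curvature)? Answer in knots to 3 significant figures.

48.0 knots

Around a low, centrifugal force acts outward with Coriolis, so pressure-gradient force balances both:
(1/ρ)|∂P/∂n| = fV + V²/R  →  V² + fR·V − fR·V_g = 0
With fR = 1.15×10⁻⁴ × 723×10³ m = 83.1 m/s:
V = [−fR + √((fR)² + 4 fR V_g)]/2 = [−83.1 + √(83.1² + 4×83.1×32)]/2 = 24.7 m/s
Subgeostrophic (V < V_g = 32 m/s), as expected around a low.
Converting: 24.7 m/s × 1.944 = 48.0 knots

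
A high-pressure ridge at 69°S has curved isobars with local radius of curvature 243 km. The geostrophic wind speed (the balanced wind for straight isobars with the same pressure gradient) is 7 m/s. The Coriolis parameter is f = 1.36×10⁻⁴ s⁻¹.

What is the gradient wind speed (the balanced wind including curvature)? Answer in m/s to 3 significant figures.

10.1 m/s

Around a high, pressure-gradient force acts outward with centrifugal, so Coriolis balances both:
fV = (1/ρ)|∂P/∂n| + V²/R  →  V² − fR·V + fR·V_g = 0
With fR = 1.36×10⁻⁴ × 243×10³ m = 33.0 m/s:
V = [fR − √((fR)² − 4 fR V_g)]/2 = [33.0 − √(33.0² − 4×33.0×7)]/2 = 10.1 m/s
Supergeostrophic (V > V_g = 7 m/s), as expected around a high.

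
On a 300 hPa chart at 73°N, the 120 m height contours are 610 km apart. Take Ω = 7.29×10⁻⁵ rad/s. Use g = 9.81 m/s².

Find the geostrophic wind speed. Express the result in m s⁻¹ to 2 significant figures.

14 m s⁻¹

Coriolis parameter at 73°N:
f = 2Ω sin φ = 2 × 7.29×10⁻⁵ × sin 73° = 1.39×10⁻⁴ s⁻¹
Height gradient: |∂Z/∂n| = 120 m / 610000 m = 1.97×10⁻⁴
On a pressure surface, geostrophic balance gives V_g = (g/f)|∂Z/∂n|:
V_g = 9.81 × 1.97×10⁻⁴ / 1.39×10⁻⁴ = 13.8 m/s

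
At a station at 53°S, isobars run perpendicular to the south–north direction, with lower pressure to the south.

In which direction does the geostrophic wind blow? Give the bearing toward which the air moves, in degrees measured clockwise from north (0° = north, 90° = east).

090°

The pressure-gradient force points toward the south (bearing 180°).
Geostrophic balance: in the Southern Hemisphere the Coriolis force deflects motion to the left, so the geostrophic wind blows 90° to the left of the pressure-gradient force (low pressure on the right).
Rotating 180° by 90° counterclockwise gives 090° — the wind blows toward the east.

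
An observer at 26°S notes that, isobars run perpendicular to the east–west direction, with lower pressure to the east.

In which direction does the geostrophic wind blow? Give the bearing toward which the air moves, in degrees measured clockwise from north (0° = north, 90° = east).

000°

The pressure-gradient force points toward the east (bearing 090°).
Geostrophic balance: in the Southern Hemisphere the Coriolis force deflects motion to the left, so the geostrophic wind blows 90° to the left of the pressure-gradient force (low pressure on the right).
Rotating 090° by 90° counterclockwise gives 000° — the wind blows toward the north.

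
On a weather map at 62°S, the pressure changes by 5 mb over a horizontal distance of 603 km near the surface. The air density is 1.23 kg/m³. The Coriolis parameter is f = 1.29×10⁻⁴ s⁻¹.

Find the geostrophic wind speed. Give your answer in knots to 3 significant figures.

Pressure gradient: |∂P/∂n| = 500 Pa / 603000 m = 8.29×10⁻⁴ Pa/m
Geostrophic balance (pressure-gradient force = Coriolis force):
V_g = (1/(fρ)) |∂P/∂n| = 8.29×10⁻⁴ / (1.29×10⁻⁴ × 1.23) = 5.23 m/s
Converting: 5.23 m/s × 1.944 = 10.2 knots

10.2 knots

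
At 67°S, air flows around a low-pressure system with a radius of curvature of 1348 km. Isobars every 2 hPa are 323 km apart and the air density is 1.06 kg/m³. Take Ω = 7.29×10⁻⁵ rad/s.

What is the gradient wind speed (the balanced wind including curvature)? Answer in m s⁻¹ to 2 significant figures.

4.3 m s⁻¹

Coriolis parameter at 67°S:
f = 2Ω sin φ = 2 × 7.29×10⁻⁵ × sin 67° = 1.34×10⁻⁴ s⁻¹
Pressure gradient: |∂P/∂n| = 200 Pa / 323000 m = 6.19×10⁻⁴ Pa/m
Geostrophic speed: V_g = |∂P/∂n|/(fρ) = 6.19×10⁻⁴/(1.34×10⁻⁴ × 1.06) = 4.35 m/s
Around a low, centrifugal force acts outward with Coriolis, so pressure-gradient force balances both:
(1/ρ)|∂P/∂n| = fV + V²/R  →  V² + fR·V − fR·V_g = 0
With fR = 1.34×10⁻⁴ × 1348×10³ m = 181 m/s:
V = [−fR + √((fR)² + 4 fR V_g)]/2 = [−181 + √(181² + 4×181×4.35)]/2 = 4.25 m/s
Subgeostrophic (V < V_g = 4.35 m/s), as expected around a low.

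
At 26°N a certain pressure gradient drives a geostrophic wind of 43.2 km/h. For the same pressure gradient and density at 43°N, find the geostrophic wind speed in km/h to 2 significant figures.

28 km/h

With the same pressure gradient and density, V_g ∝ 1/f ∝ 1/sin φ.
V₂ = V₁ · sin φ₁ / sin φ₂ = 43.2 × sin 26° / sin 43°
V₂ = 43.2 × 0.4384/0.6820 = 28 km/h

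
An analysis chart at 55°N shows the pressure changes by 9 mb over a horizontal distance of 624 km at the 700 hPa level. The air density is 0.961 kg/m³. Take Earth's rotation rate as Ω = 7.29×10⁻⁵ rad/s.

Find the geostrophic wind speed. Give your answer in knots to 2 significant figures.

Coriolis parameter at 55°N:
f = 2Ω sin φ = 2 × 7.29×10⁻⁵ × sin 55° = 1.19×10⁻⁴ s⁻¹
Pressure gradient: |∂P/∂n| = 900 Pa / 624000 m = 1.44×10⁻³ Pa/m
Geostrophic balance (pressure-gradient force = Coriolis force):
V_g = (1/(fρ)) |∂P/∂n| = 1.44×10⁻³ / (1.19×10⁻⁴ × 0.961) = 12.6 m/s
Converting: 12.6 m/s × 1.944 = 24 knots

24 knots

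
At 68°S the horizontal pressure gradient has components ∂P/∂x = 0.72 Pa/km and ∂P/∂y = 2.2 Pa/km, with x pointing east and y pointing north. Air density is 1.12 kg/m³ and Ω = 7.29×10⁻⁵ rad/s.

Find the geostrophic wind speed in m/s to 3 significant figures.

Coriolis parameter at 68°S:
f = 2Ω sin φ = 2 × 7.29×10⁻⁵ × sin 68° = 1.35×10⁻⁴ s⁻¹
In the Southern Hemisphere f is negative: f = −1.35×10⁻⁴ s⁻¹.
Component geostrophic relations (x east, y north):
u_g = −(1/(fρ)) ∂P/∂y,  v_g = (1/(fρ)) ∂P/∂x
u_g = −(2.2×10⁻³)/(−1.35×10⁻⁴ × 1.12) = 14.5 m/s;  v_g = (0.72×10⁻³)/(−1.35×10⁻⁴ × 1.12) = −4.76 m/s
|V_g| = √(u_g² + v_g²) = 15.3 m/s

15.3 m/s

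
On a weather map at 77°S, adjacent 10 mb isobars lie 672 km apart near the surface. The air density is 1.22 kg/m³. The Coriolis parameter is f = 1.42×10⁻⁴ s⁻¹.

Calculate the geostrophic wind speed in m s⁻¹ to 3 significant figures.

8.59 m s⁻¹

Pressure gradient: |∂P/∂n| = 1000 Pa / 672000 m = 1.49×10⁻³ Pa/m
Geostrophic balance (pressure-gradient force = Coriolis force):
V_g = (1/(fρ)) |∂P/∂n| = 1.49×10⁻³ / (1.42×10⁻⁴ × 1.22) = 8.59 m/s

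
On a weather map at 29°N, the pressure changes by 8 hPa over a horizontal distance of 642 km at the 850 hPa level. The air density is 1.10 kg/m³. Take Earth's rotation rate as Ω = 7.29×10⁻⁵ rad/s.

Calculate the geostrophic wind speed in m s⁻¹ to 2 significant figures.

Coriolis parameter at 29°N:
f = 2Ω sin φ = 2 × 7.29×10⁻⁵ × sin 29° = 7.07×10⁻⁵ s⁻¹
Pressure gradient: |∂P/∂n| = 800 Pa / 642000 m = 1.25×10⁻³ Pa/m
Geostrophic balance (pressure-gradient force = Coriolis force):
V_g = (1/(fρ)) |∂P/∂n| = 1.25×10⁻³ / (7.07×10⁻⁵ × 1.10) = 16.0 m/s

16 m s⁻¹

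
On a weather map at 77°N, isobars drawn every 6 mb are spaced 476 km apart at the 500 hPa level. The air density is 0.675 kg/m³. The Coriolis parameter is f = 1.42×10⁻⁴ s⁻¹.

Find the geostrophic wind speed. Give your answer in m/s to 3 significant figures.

Pressure gradient: |∂P/∂n| = 600 Pa / 476000 m = 1.26×10⁻³ Pa/m
Geostrophic balance (pressure-gradient force = Coriolis force):
V_g = (1/(fρ)) |∂P/∂n| = 1.26×10⁻³ / (1.42×10⁻⁴ × 0.675) = 13.2 m/s

13.2 m/s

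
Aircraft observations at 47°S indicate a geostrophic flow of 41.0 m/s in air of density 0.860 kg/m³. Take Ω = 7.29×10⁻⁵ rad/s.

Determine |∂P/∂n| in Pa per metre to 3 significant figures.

3.76×10⁻³ Pa/m

Coriolis parameter at 47°S:
f = 2Ω sin φ = 2 × 7.29×10⁻⁵ × sin 47° = 1.07×10⁻⁴ s⁻¹
Geostrophic balance rearranged: |∂P/∂n| = f ρ V_g
|∂P/∂n| = 1.07×10⁻⁴ × 0.860 × 41.0 = 3.76×10⁻³ Pa/m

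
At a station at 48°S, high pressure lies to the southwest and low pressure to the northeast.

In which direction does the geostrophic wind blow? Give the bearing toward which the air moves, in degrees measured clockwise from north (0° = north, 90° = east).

The pressure-gradient force points toward the northeast (bearing 045°).
Geostrophic balance: in the Southern Hemisphere the Coriolis force deflects motion to the left, so the geostrophic wind blows 90° to the left of the pressure-gradient force (low pressure on the right).
Rotating 045° by 90° counterclockwise gives 315° — the wind blows toward the northwest.

315°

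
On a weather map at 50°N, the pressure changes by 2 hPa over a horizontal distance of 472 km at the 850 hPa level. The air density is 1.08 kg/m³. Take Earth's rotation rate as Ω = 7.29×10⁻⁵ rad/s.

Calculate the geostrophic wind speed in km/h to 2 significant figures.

13 km/h

Coriolis parameter at 50°N:
f = 2Ω sin φ = 2 × 7.29×10⁻⁵ × sin 50° = 1.12×10⁻⁴ s⁻¹
Pressure gradient: |∂P/∂n| = 200 Pa / 472000 m = 4.24×10⁻⁴ Pa/m
Geostrophic balance (pressure-gradient force = Coriolis force):
V_g = (1/(fρ)) |∂P/∂n| = 4.24×10⁻⁴ / (1.12×10⁻⁴ × 1.08) = 3.51 m/s
Converting: 3.51 m/s × 3.6 = 13 km/h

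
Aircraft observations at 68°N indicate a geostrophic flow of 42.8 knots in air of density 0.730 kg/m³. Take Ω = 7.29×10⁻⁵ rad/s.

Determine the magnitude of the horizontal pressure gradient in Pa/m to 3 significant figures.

2.17×10⁻³ Pa/m

Coriolis parameter at 68°N:
f = 2Ω sin φ = 2 × 7.29×10⁻⁵ × sin 68° = 1.35×10⁻⁴ s⁻¹
Wind speed in SI: 42.8 knots = 22.0 m/s
Geostrophic balance rearranged: |∂P/∂n| = f ρ V_g
|∂P/∂n| = 1.35×10⁻⁴ × 0.730 × 22.0 = 2.17×10⁻³ Pa/m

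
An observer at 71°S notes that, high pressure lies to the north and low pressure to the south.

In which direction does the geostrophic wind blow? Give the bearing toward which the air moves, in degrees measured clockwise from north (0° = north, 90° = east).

The pressure-gradient force points toward the south (bearing 180°).
Geostrophic balance: in the Southern Hemisphere the Coriolis force deflects motion to the left, so the geostrophic wind blows 90° to the left of the pressure-gradient force (low pressure on the right).
Rotating 180° by 90° counterclockwise gives 090° — the wind blows toward the east.

090°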